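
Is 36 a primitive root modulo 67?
36^{33} ≡ 1 (mod 67) and 33 < 66, so ord_67(36) = 33 ≠ 66 and 36 is not a primitive root.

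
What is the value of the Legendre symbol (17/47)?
(17/47) = 17^{23} mod 47 = 1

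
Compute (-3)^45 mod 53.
By repeated squaring (mod 53): (-3)^{1}≡50, (-3)^{2}≡9, (-3)^{4}≡28, (-3)^{8}≡42, (-3)^{16}≡15, (-3)^{32}≡13. Then (-3)^{45} = (-3)^{32+8+4+1} ≡ 13 × 42 × 28 × 50 ≡ 34 (mod 53)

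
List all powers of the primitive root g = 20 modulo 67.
20^1, 20^2, ..., 20^{66} mod 67: [20, 65, 27, 4, 13, 59, 41, 16, 52, 35, 30, 64, 7, 6, 53, 55, 28, 24, 11, 19, 45, 29, 44, 9, 46, 49, 42, 36, 50, 62, 34, 10, 66, 47, 2, 40, 63, 54, 8, 26, 51, 15, 32, 37, 3, 60, 61, 14, 12, 39, 43, 56, 48, 22, 38, 23, 58, 21, 18, 25, 31, 17, 5, 33, 57, 1]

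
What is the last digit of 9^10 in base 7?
Using Fermat: 9^{6} ≡ 1 (mod 7). 10 ≡ 4 (mod 6). So 9^{10} ≡ 9^{4} ≡ 2 (mod 7)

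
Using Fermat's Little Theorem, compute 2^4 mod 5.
By Fermat's Little Theorem, 2^{4} ≡ 1 mod 5 since 5 is prime and gcd(2, 5) = 1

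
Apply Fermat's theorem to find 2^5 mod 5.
By Fermat: 2^{4} ≡ 1 mod 5. So 2^{5} = 2^{4} · 2^{1} ≡ 2^{1} ≡ 2 mod 5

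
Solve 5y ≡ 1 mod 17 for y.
Since 17 is prime, by Fermat 5^(-1) ≡ 5^{15} ≡ 7 mod 17. Verify: 5 × 7 = 35 ≡ 1 mod 17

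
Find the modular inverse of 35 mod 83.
Since 83 is prime, by Fermat 35^(-1) ≡ 35^{81} ≡ 19 (mod 83). Verify: 35 × 19 = 665 ≡ 1 (mod 83)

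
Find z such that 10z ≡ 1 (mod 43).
Since 43 is prime, by Fermat 10^(-1) ≡ 10^{41} ≡ 13 (mod 43). Verify: 10 × 13 = 130 ≡ 1 (mod 43)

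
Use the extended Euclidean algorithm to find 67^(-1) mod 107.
Extended GCD: 67(8) + 107(-5) = 1. So 67^(-1) ≡ 8 mod 107. Verify: 67 × 8 = 536 ≡ 1 mod 107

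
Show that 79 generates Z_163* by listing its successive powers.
79^1, 79^2, ..., 79^{162} mod 163: [79, 47, 127, 90, 101, 155, 20, 113, 125, 95, 7, 64, 3, 74, 141, 55, 107, 140, 139, 60, 13, 49, 122, 21, 29, 9, 59, 97, 2, 158, 94, 91, 17, 39, 147, 40, 63, 87, 27, 14, 128, 6, 148, 119, 110, 51, 117, 115, 120, 26, 98, 81, 42, 58, 18, 118, 31, 4, 153, 25, 19, 34, 78, 131, 80, 126, 11, 54, 28, 93, 12, 133, 75, 57, 102, 71, 67, 77, 52, 33, 162, 84, 116, 36, 73, 62, 8, 143, 50, 38, 68, 156, 99, 160, 89, 22, 108, 56, 23, 24, 103, 150, 114, 41, 142, 134, 154, 104, 66, 161, 5, 69, 72, 146, 124, 16, 123, 100, 76, 136, 149, 35, 157, 15, 44, 53, 112, 46, 48, 43, 137, 65, 82, 121, 105, 145, 45, 132, 159, 10, 138, 144, 129, 85, 32, 83, 37, 152, 109, 135, 70, 151, 30, 88, 106, 61, 92, 96, 86, 111, 130, 1]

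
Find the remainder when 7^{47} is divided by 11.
By Fermat: 7^{10} ≡ 1 mod 11. 47 = 4×10 + 7. So 7^{47} ≡ 7^{7} ≡ 6 mod 11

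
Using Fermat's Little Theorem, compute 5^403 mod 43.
By Fermat: 5^{42} ≡ 1 (mod 43). 403 ≡ 25 (mod 42). So 5^{403} ≡ 5^{25} ≡ 20 (mod 43)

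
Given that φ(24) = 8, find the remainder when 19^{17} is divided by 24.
By Euler: 19^{8} ≡ 1 (mod 24) since gcd(19, 24) = 1. 17 = 2×8 + 1. So 19^{17} ≡ 19^{1} ≡ 19 (mod 24)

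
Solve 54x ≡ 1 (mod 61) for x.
Since 61 is prime, by Fermat 54^(-1) ≡ 54^{59} ≡ 26 (mod 61). Verify: 54 × 26 = 1404 ≡ 1 (mod 61)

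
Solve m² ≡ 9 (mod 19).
The square roots of 9 mod 19 are 16 and 3. Verify: 16² = 256 ≡ 9 (mod 19)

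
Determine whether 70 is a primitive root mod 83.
70^{41} ≡ 1 mod 83 and 41 < 82, so ord_83(70) = 41 ≠ 82 and 70 is not a primitive root.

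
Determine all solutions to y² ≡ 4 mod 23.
The square roots of 4 mod 23 are 2 and 21. Verify: 2² = 4 ≡ 4 mod 23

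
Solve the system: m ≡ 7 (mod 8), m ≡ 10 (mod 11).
M = 8 × 11 = 88. M₁ = 11, y₁ ≡ 3 (mod 8). M₂ = 8, y₂ ≡ 7 (mod 11). m = 7×11×3 + 10×8×7 ≡ 87 (mod 88)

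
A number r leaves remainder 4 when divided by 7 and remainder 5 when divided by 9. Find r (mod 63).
M = 7 × 9 = 63. M₁ = 9, y₁ ≡ 4 (mod 7). M₂ = 7, y₂ ≡ 4 (mod 9). r = 4×9×4 + 5×7×4 ≡ 32 (mod 63)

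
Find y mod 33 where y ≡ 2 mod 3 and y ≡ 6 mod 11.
M = 3 × 11 = 33. M₁ = 11, y₁ ≡ 2 mod 3. M₂ = 3, y₂ ≡ 4 mod 11. y = 2×11×2 + 6×3×4 ≡ 17 mod 33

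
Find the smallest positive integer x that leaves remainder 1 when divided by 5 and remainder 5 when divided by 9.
M = 5 × 9 = 45. M₁ = 9, y₁ ≡ 4 mod 5. M₂ = 5, y₂ ≡ 2 mod 9. x = 1×9×4 + 5×5×2 ≡ 41 mod 45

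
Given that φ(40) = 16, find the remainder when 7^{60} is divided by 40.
By Euler: 7^{16} ≡ 1 (mod 40) since gcd(7, 40) = 1. 60 = 3×16 + 12. So 7^{60} ≡ 7^{12} ≡ 1 (mod 40)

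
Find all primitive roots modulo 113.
There are φ(112) = 48 primitive roots mod 113: {3, 5, 6, 10, 12, 17, 19, 20, 21, 23, 24, 27, 29, 33, 34, 37, 38, 39, 43, 45, 46, 47, 54, 55, 58, 59, 66, 67, 68, 70, 74, 75, 76, 79, 80, 84, 86, 89, 90, 92, 93, 94, 96, 101, 103, 107, 108, 110}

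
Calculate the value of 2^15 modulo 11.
Using Fermat: 2^{10} ≡ 1 mod 11. 15 ≡ 5 mod 10. So 2^{15} ≡ 2^{5} ≡ 10 mod 11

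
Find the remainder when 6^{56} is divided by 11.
By Fermat: 6^{10} ≡ 1 mod 11. 56 = 5×10 + 6. So 6^{56} ≡ 6^{6} ≡ 5 mod 11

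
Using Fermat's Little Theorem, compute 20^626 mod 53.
By Fermat: 20^{52} ≡ 1 mod 53. 626 ≡ 2 mod 52. So 20^{626} ≡ 20^{2} ≡ 29 mod 53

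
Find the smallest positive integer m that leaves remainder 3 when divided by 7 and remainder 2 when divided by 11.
M = 7 × 11 = 77. M₁ = 11, y₁ ≡ 2 mod 7. M₂ = 7, y₂ ≡ 8 mod 11. m = 3×11×2 + 2×7×8 ≡ 24 mod 77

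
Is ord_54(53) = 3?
Powers of 53 mod 54: 53^1≡53, 53^2≡1. Already 53^2≡1, so the order is 2 < 3. No, the actual order is 2.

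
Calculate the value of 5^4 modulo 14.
5^{4} = 625 ≡ 9 (mod 14)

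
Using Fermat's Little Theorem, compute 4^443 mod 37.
By Fermat: 4^{36} ≡ 1 (mod 37). 443 ≡ 11 (mod 36). So 4^{443} ≡ 4^{11} ≡ 21 (mod 37)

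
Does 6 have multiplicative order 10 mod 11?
Powers of 6 mod 11: 6^1≡6, 6^2≡3, 6^3≡7, 6^4≡9, 6^5≡10, 6^6≡5, 6^7≡8, 6^8≡4, 6^9≡2, 6^10≡1. First k with 6^k≡1 is k=10. Yes, ord_11(6) = 10.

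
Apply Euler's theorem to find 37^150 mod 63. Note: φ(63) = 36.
By Euler: 37^{36} ≡ 1 mod 63 since gcd(37, 63) = 1. 150 = 4×36 + 6. So 37^{150} ≡ 37^{6} ≡ 1 mod 63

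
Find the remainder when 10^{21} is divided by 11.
By Fermat: 10^{10} ≡ 1 mod 11. 21 = 2×10 + 1. So 10^{21} ≡ 10^{1} ≡ 10 mod 11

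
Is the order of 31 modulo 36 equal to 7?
Powers of 31 mod 36: 31^1≡31, 31^2≡25, 31^3≡19, 31^4≡13, 31^5≡7, 31^6≡1. Already 31^6≡1, so the order is 6 < 7. No, the actual order is 6.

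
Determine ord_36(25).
Powers of 25 mod 36: 25^1≡25, 25^2≡13, 25^3≡1. Order = 3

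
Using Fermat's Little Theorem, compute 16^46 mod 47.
By Fermat's Little Theorem, 16^{46} ≡ 1 mod 47 since 47 is prime and gcd(16, 47) = 1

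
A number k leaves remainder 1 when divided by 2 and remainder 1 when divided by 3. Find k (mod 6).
M = 2 × 3 = 6. M₁ = 3, y₁ ≡ 1 (mod 2). M₂ = 2, y₂ ≡ 2 (mod 3). k = 1×3×1 + 1×2×2 ≡ 1 (mod 6)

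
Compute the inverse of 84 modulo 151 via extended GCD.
Extended GCD: 84(9) + 151(-5) = 1. So 84^(-1) ≡ 9 mod 151. Verify: 84 × 9 = 756 ≡ 1 mod 151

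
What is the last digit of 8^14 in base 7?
Using Fermat: 8^{6} ≡ 1 mod 7. 14 ≡ 2 mod 6. So 8^{14} ≡ 8^{2} ≡ 1 mod 7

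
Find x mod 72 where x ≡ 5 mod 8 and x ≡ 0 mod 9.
M = 8 × 9 = 72. M₁ = 9, y₁ ≡ 1 mod 8. M₂ = 8, y₂ ≡ 8 mod 9. x = 5×9×1 + 0×8×8 ≡ 45 mod 72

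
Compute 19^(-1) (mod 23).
Since 23 is prime, by Fermat 19^(-1) ≡ 19^{21} ≡ 17 (mod 23). Verify: 19 × 17 = 323 ≡ 1 (mod 23)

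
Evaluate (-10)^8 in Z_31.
By repeated squaring mod 31: (-10)^{1}≡21, (-10)^{2}≡7, (-10)^{4}≡18, (-10)^{8}≡14. So (-10)^{8} ≡ 14 mod 31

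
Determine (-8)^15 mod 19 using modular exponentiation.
By repeated squaring (mod 19): (-8)^{1}≡11, (-8)^{2}≡7, (-8)^{4}≡11, (-8)^{8}≡7. Then (-8)^{15} = (-8)^{8+4+2+1} ≡ 7 × 11 × 7 × 11 ≡ 1 (mod 19)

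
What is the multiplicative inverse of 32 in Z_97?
Since 97 is prime, by Fermat 32^(-1) ≡ 32^{95} ≡ 94 (mod 97). Verify: 32 × 94 = 3008 ≡ 1 (mod 97)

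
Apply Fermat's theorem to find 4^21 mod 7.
By Fermat: 4^{6} ≡ 1 mod 7. 21 = 3×6 + 3. So 4^{21} ≡ 4^{3} ≡ 1 mod 7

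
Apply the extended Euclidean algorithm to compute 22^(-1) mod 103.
Extended GCD: 22(-14) + 103(3) = 1. So 22^(-1) ≡ -14 ≡ 89 mod 103. Verify: 22 × 89 = 1958 ≡ 1 mod 103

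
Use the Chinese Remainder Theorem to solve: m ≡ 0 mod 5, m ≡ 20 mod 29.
M = 5 × 29 = 145. M₁ = 29, y₁ ≡ 4 mod 5. M₂ = 5, y₂ ≡ 6 mod 29. m = 0×29×4 + 20×5×6 ≡ 20 mod 145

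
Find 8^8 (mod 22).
By repeated squaring (mod 22): 8^{1}≡8, 8^{2}≡20, 8^{4}≡4, 8^{8}≡16. So 8^{8} ≡ 16 (mod 22)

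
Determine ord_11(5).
Powers of 5 mod 11: 5^1≡5, 5^2≡3, 5^3≡4, 5^4≡9, 5^5≡1. ord_11(5) = 5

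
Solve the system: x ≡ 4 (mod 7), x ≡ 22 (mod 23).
M = 7 × 23 = 161. M₁ = 23, y₁ ≡ 4 (mod 7). M₂ = 7, y₂ ≡ 10 (mod 23). x = 4×23×4 + 22×7×10 ≡ 137 (mod 161)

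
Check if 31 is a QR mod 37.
By Euler's criterion: 31^{18} ≡ 36 (mod 37). Since this equals -1 (≡ 36), 31 is not a QR.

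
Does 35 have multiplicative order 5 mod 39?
Powers of 35 mod 39: 35^1≡35, 35^2≡16, 35^3≡14, 35^4≡22, 35^5≡29, 35^6≡1. 35^5≡29≢1, so ord ≠ 5. No, the actual order is 6.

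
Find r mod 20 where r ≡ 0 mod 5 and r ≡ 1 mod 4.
M = 5 × 4 = 20. M₁ = 4, y₁ ≡ 4 mod 5. M₂ = 5, y₂ ≡ 1 mod 4. r = 0×4×4 + 1×5×1 ≡ 5 mod 20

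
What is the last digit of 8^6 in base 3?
Using Fermat: 8^{2} ≡ 1 (mod 3). 6 ≡ 0 (mod 2). So 8^{6} ≡ 8^{0} ≡ 1 (mod 3)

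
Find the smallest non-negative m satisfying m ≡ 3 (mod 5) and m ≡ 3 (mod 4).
M = 5 × 4 = 20. M₁ = 4, y₁ ≡ 4 (mod 5). M₂ = 5, y₂ ≡ 1 (mod 4). m = 3×4×4 + 3×5×1 ≡ 3 (mod 20)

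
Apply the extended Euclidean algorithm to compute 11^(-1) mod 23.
Extended GCD: 11(-2) + 23(1) = 1. So 11^(-1) ≡ -2 ≡ 21 (mod 23). Verify: 11 × 21 = 231 ≡ 1 (mod 23)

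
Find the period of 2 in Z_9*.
Powers of 2 mod 9: 2^1≡2, 2^2≡4, 2^3≡8, 2^4≡7, 2^5≡5, 2^6≡1. ord_9(2) = 6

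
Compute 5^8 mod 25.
By repeated squaring mod 25: 5^{1}≡5, 5^{2}≡0, 5^{4}≡0, 5^{8}≡0. So 5^{8} ≡ 0 mod 25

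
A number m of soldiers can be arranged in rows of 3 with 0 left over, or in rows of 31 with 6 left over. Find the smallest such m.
M = 3 × 31 = 93. M₁ = 31, y₁ ≡ 1 mod 3. M₂ = 3, y₂ ≡ 21 mod 31. m = 0×31×1 + 6×3×21 ≡ 6 mod 93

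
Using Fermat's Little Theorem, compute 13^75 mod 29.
By Fermat: 13^{28} ≡ 1 mod 29. 75 = 2×28 + 19. So 13^{75} ≡ 13^{19} ≡ 6 mod 29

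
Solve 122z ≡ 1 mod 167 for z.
Since 167 is prime, by Fermat 122^(-1) ≡ 122^{165} ≡ 141 mod 167. Verify: 122 × 141 = 17202 ≡ 1 mod 167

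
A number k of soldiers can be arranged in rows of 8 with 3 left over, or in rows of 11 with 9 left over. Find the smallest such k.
M = 8 × 11 = 88. M₁ = 11, y₁ ≡ 3 (mod 8). M₂ = 8, y₂ ≡ 7 (mod 11). k = 3×11×3 + 9×8×7 ≡ 75 (mod 88)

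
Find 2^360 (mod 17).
Using Fermat: 2^{16} ≡ 1 (mod 17). 360 ≡ 8 (mod 16). So 2^{360} ≡ 2^{8} ≡ 1 (mod 17)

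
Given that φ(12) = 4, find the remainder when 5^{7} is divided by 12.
By Euler: 5^{4} ≡ 1 mod 12 since gcd(5, 12) = 1. 7 = 1×4 + 3. So 5^{7} ≡ 5^{3} ≡ 5 mod 12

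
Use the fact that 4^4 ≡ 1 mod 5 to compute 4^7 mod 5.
By Fermat: 4^{4} ≡ 1 mod 5. So 4^{7} = 4^{4} · 4^{3} ≡ 4^{3} ≡ 4 mod 5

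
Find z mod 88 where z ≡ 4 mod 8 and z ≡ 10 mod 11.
M = 8 × 11 = 88. M₁ = 11, y₁ ≡ 3 mod 8. M₂ = 8, y₂ ≡ 7 mod 11. z = 4×11×3 + 10×8×7 ≡ 76 mod 88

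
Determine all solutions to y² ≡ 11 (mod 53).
The square roots of 11 mod 53 are 8 and 45. Verify: 8² = 64 ≡ 11 (mod 53)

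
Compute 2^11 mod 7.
Using Fermat: 2^{6} ≡ 1 mod 7. 11 ≡ 5 mod 6. So 2^{11} ≡ 2^{5} ≡ 4 mod 7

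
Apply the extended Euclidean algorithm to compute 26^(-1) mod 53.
Extended GCD: 26(-2) + 53(1) = 1. So 26^(-1) ≡ -2 ≡ 51 mod 53. Verify: 26 × 51 = 1326 ≡ 1 mod 53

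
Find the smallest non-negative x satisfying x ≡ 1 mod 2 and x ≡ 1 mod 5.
M = 2 × 5 = 10. M₁ = 5, y₁ ≡ 1 mod 2. M₂ = 2, y₂ ≡ 3 mod 5. x = 1×5×1 + 1×2×3 ≡ 1 mod 10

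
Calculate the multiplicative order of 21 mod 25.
Powers of 21 mod 25: 21^1≡21, 21^2≡16, 21^3≡11, 21^4≡6, 21^5≡1. Order = 5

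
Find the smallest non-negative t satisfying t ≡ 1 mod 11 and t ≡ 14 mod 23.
M = 11 × 23 = 253. M₁ = 23, y₁ ≡ 1 mod 11. M₂ = 11, y₂ ≡ 21 mod 23. t = 1×23×1 + 14×11×21 ≡ 221 mod 253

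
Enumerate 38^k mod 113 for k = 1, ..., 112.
38^1, 38^2, ..., 38^{112} mod 113: [38, 88, 67, 60, 20, 82, 65, 97, 70, 61, 58, 57, 19, 44, 90, 30, 10, 41, 89, 105, 35, 87, 29, 85, 66, 22, 45, 15, 5, 77, 101, 109, 74, 100, 71, 99, 33, 11, 79, 64, 59, 95, 107, 111, 37, 50, 92, 106, 73, 62, 96, 32, 86, 104, 110, 112, 75, 25, 46, 53, 93, 31, 48, 16, 43, 52, 55, 56, 94, 69, 23, 83, 103, 72, 24, 8, 78, 26, 84, 28, 47, 91, 68, 98, 108, 36, 12, 4, 39, 13, 42, 14, 80, 102, 34, 49, 54, 18, 6, 2, 76, 63, 21, 7, 40, 51, 17, 81, 27, 9, 3, 1]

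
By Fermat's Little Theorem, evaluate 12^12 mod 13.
By Fermat's Little Theorem, 12^{12} ≡ 1 mod 13 since 13 is prime and gcd(12, 13) = 1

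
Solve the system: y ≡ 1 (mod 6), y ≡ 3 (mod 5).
M = 6 × 5 = 30. M₁ = 5, y₁ ≡ 5 (mod 6). M₂ = 6, y₂ ≡ 1 (mod 5). y = 1×5×5 + 3×6×1 ≡ 13 (mod 30)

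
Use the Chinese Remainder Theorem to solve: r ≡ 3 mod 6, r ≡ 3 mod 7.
M = 6 × 7 = 42. M₁ = 7, y₁ ≡ 1 mod 6. M₂ = 6, y₂ ≡ 6 mod 7. r = 3×7×1 + 3×6×6 ≡ 3 mod 42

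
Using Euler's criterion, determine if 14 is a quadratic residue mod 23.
By Euler's criterion: 14^{11} ≡ 22 (mod 23). Since this equals -1 (≡ 22), 14 is not a QR.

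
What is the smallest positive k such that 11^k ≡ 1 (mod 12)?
Powers of 11 mod 12: 11^1≡11, 11^2≡1. ord_12(11) = 2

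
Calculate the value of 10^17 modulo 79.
By repeated squaring (mod 79): 10^{1}≡10, 10^{2}≡21, 10^{4}≡46, 10^{8}≡62, 10^{16}≡52. Then 10^{17} = 10^{16+1} ≡ 52 × 10 ≡ 46 (mod 79)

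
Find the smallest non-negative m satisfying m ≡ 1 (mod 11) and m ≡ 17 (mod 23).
M = 11 × 23 = 253. M₁ = 23, y₁ ≡ 1 (mod 11). M₂ = 11, y₂ ≡ 21 (mod 23). m = 1×23×1 + 17×11×21 ≡ 155 (mod 253)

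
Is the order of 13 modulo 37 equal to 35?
Powers of 13 mod 37: 13^1≡13, 13^2≡21, 13^3≡14, 13^4≡34, 13^5≡35, 13^6≡11, 13^7≡32, 13^8≡9, 13^9≡6, 13^10≡4, 13^11≡15, 13^12≡10, 13^13≡19, 13^14≡25, 13^15≡29, 13^16≡7, 13^17≡17, 13^18≡36, 13^19≡24, 13^20≡16, 13^21≡23, 13^22≡3, 13^23≡2, 13^24≡26, 13^25≡5, 13^26≡28, 13^27≡31, 13^28≡33, 13^29≡22, 13^30≡27, 13^31≡18, 13^32≡12, 13^33≡8, 13^34≡30, 13^35≡20, 13^36≡1. 13^35≡20≢1, so ord ≠ 35. No, the actual order is 36.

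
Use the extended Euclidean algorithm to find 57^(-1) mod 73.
Extended GCD: 57(-32) + 73(25) = 1. So 57^(-1) ≡ -32 ≡ 41 (mod 73). Verify: 57 × 41 = 2337 ≡ 1 (mod 73)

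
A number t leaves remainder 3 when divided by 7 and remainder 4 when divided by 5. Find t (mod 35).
M = 7 × 5 = 35. M₁ = 5, y₁ ≡ 3 (mod 7). M₂ = 7, y₂ ≡ 3 (mod 5). t = 3×5×3 + 4×7×3 ≡ 24 (mod 35)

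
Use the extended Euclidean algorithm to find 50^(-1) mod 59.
Extended GCD: 50(13) + 59(-11) = 1. So 50^(-1) ≡ 13 mod 59. Verify: 50 × 13 = 650 ≡ 1 mod 59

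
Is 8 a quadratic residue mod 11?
By Euler's criterion: 8^{5} ≡ 10 (mod 11). Since this equals -1 (≡ 10), 8 is not a QR.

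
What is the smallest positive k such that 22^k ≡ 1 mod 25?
Powers of 22 mod 25: 22^1≡22, 22^2≡9, 22^3≡23, 22^4≡6, 22^5≡7, 22^6≡4, 22^7≡13, 22^8≡11, 22^9≡17, 22^10≡24, 22^11≡3, 22^12≡16, 22^13≡2, 22^14≡19, 22^15≡18, 22^16≡21, 22^17≡12, 22^18≡14, 22^19≡8, 22^20≡1. ord_25(22) = 20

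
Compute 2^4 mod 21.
2^{4} = 16 ≡ 16 mod 21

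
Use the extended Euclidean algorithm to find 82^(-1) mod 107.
Extended GCD: 82(-30) + 107(23) = 1. So 82^(-1) ≡ -30 ≡ 77 (mod 107). Verify: 82 × 77 = 6314 ≡ 1 (mod 107)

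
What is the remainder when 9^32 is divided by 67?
By repeated squaring mod 67: 9^{1}≡9, 9^{2}≡14, 9^{4}≡62, 9^{8}≡25, 9^{16}≡22, 9^{32}≡15. So 9^{32} ≡ 15 mod 67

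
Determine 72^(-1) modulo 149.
Since 149 is prime, by Fermat 72^(-1) ≡ 72^{147} ≡ 89 (mod 149). Verify: 72 × 89 = 6408 ≡ 1 (mod 149)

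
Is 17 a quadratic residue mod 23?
By Euler's criterion: 17^{11} ≡ 22 (mod 23). Since this equals -1 (≡ 22), 17 is not a QR.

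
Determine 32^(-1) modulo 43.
Since 43 is prime, by Fermat 32^(-1) ≡ 32^{41} ≡ 39 mod 43. Verify: 32 × 39 = 1248 ≡ 1 mod 43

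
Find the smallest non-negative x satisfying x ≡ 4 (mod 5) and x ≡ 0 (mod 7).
M = 5 × 7 = 35. M₁ = 7, y₁ ≡ 3 (mod 5). M₂ = 5, y₂ ≡ 3 (mod 7). x = 4×7×3 + 0×5×3 ≡ 14 (mod 35)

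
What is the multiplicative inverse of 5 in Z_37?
Since 37 is prime, by Fermat 5^(-1) ≡ 5^{35} ≡ 15 mod 37. Verify: 5 × 15 = 75 ≡ 1 mod 37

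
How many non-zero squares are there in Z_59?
Exactly half the non-zero residues mod a prime are QRs: (59-1)/2 = 29.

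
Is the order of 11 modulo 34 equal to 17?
Powers of 11 mod 34: 11^1≡11, 11^2≡19, 11^3≡5, 11^4≡21, 11^5≡27, 11^6≡25, 11^7≡3, 11^8≡33, 11^9≡23, 11^10≡15, 11^11≡29, 11^12≡13, 11^13≡7, 11^14≡9, 11^15≡31, 11^16≡1. Already 11^16≡1, so the order is 16 < 17. No, the actual order is 16.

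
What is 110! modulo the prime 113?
(112)! = (110)! × (111) × (112) ≡ -1 mod 113. So (110)! ≡ -1 × [(112)(111)]^(-1) ≡ 56 mod 113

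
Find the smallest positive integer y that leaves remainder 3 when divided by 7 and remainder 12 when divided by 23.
M = 7 × 23 = 161. M₁ = 23, y₁ ≡ 4 (mod 7). M₂ = 7, y₂ ≡ 10 (mod 23). y = 3×23×4 + 12×7×10 ≡ 150 (mod 161)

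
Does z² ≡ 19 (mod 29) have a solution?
By Euler's criterion: 19^{14} ≡ 28 (mod 29). Since this equals -1 (≡ 28), 19 is not a QR.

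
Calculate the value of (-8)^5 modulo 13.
By repeated squaring (mod 13): (-8)^{1}≡5, (-8)^{2}≡12, (-8)^{4}≡1. Then (-8)^{5} = (-8)^{4+1} ≡ 1 × 5 ≡ 5 (mod 13)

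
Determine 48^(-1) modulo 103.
Since 103 is prime, by Fermat 48^(-1) ≡ 48^{101} ≡ 88 mod 103. Verify: 48 × 88 = 4224 ≡ 1 mod 103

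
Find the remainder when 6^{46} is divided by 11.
By Fermat: 6^{10} ≡ 1 mod 11. 46 = 4×10 + 6. So 6^{46} ≡ 6^{6} ≡ 5 mod 11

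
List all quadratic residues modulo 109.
Quadratic residues modulo 109: {1, 3, 4, 5, 7, 9, 12, 15, 16, 20, 21, 22, 25, 26, 27, 28, 29, 31, 34, 35, 36, 38, 43, 45, 46, 48, 49, 60, 61, 63, 64, 66, 71, 73, 74, 75, 78, 80, 81, 82, 83, 84, 87, 88, 89, 93, 94, 97, 100, 102, 104, 105, 106, 108}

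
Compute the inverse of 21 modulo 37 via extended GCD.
Extended GCD: 21(-7) + 37(4) = 1. So 21^(-1) ≡ -7 ≡ 30 (mod 37). Verify: 21 × 30 = 630 ≡ 1 (mod 37)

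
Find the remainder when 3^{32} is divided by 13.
By Fermat: 3^{12} ≡ 1 mod 13. 32 = 2×12 + 8. So 3^{32} ≡ 3^{8} ≡ 9 mod 13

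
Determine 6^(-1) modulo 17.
Since 17 is prime, by Fermat 6^(-1) ≡ 6^{15} ≡ 3 (mod 17). Verify: 6 × 3 = 18 ≡ 1 (mod 17)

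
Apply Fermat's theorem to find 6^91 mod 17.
By Fermat: 6^{16} ≡ 1 mod 17. 91 = 5×16 + 11. So 6^{91} ≡ 6^{11} ≡ 5 mod 17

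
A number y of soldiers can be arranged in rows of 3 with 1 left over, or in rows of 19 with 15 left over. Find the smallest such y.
M = 3 × 19 = 57. M₁ = 19, y₁ ≡ 1 (mod 3). M₂ = 3, y₂ ≡ 13 (mod 19). y = 1×19×1 + 15×3×13 ≡ 34 (mod 57)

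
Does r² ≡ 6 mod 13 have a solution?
By Euler's criterion: 6^{6} ≡ 12 mod 13. Since this equals -1 (≡ 12), 6 is not a QR.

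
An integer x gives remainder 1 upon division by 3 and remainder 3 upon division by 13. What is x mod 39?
M = 3 × 13 = 39. M₁ = 13, y₁ ≡ 1 mod 3. M₂ = 3, y₂ ≡ 9 mod 13. x = 1×13×1 + 3×3×9 ≡ 16 mod 39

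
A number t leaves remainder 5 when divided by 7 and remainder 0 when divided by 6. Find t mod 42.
M = 7 × 6 = 42. M₁ = 6, y₁ ≡ 6 mod 7. M₂ = 7, y₂ ≡ 1 mod 6. t = 5×6×6 + 0×7×1 ≡ 12 mod 42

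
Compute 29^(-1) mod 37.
Since 37 is prime, by Fermat 29^(-1) ≡ 29^{35} ≡ 23 mod 37. Verify: 29 × 23 = 667 ≡ 1 mod 37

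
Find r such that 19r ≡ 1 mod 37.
Since 37 is prime, by Fermat 19^(-1) ≡ 19^{35} ≡ 2 mod 37. Verify: 19 × 2 = 38 ≡ 1 mod 37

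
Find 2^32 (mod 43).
By repeated squaring (mod 43): 2^{1}≡2, 2^{2}≡4, 2^{4}≡16, 2^{8}≡41, 2^{16}≡4, 2^{32}≡16. So 2^{32} ≡ 16 (mod 43)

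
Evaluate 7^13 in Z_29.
By repeated squaring mod 29: 7^{1}≡7, 7^{2}≡20, 7^{4}≡23, 7^{8}≡7. Then 7^{13} = 7^{8+4+1} ≡ 7 × 23 × 7 ≡ 25 mod 29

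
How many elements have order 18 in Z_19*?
A prime p has φ(p-1) primitive roots; here φ(18) = 6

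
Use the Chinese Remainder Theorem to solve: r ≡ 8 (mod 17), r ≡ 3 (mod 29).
M = 17 × 29 = 493. M₁ = 29, y₁ ≡ 10 (mod 17). M₂ = 17, y₂ ≡ 12 (mod 29). r = 8×29×10 + 3×17×12 ≡ 467 (mod 493)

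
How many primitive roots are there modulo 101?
A prime p has φ(p-1) primitive roots; here φ(100) = 40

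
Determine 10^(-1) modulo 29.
Since 29 is prime, by Fermat 10^(-1) ≡ 10^{27} ≡ 3 mod 29. Verify: 10 × 3 = 30 ≡ 1 mod 29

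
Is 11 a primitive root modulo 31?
ord_31(11) divides 30. For each prime q|30: 11^{15}≡30, 11^{10}≡5, 11^{6}≡4, none ≡ 1. So 11 has order 30 and is a primitive root mod 31.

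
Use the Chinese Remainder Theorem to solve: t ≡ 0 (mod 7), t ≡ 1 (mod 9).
M = 7 × 9 = 63. M₁ = 9, y₁ ≡ 4 (mod 7). M₂ = 7, y₂ ≡ 4 (mod 9). t = 0×9×4 + 1×7×4 ≡ 28 (mod 63)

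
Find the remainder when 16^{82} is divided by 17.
By Fermat: 16^{16} ≡ 1 mod 17. 82 = 5×16 + 2. So 16^{82} ≡ 16^{2} ≡ 1 mod 17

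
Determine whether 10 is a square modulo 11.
By Euler's criterion: 10^{5} ≡ 10 mod 11. Since this equals -1 (≡ 10), 10 is not a QR.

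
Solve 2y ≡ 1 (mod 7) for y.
Since 7 is prime, by Fermat 2^(-1) ≡ 2^{5} ≡ 4 (mod 7). Verify: 2 × 4 = 8 ≡ 1 (mod 7)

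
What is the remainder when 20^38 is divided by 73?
By repeated squaring (mod 73): 20^{1}≡20, 20^{2}≡35, 20^{4}≡57, 20^{8}≡37, 20^{16}≡55, 20^{32}≡32. Then 20^{38} = 20^{32+4+2} ≡ 32 × 57 × 35 ≡ 38 (mod 73)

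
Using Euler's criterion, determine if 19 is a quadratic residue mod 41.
By Euler's criterion: 19^{20} ≡ 40 (mod 41). Since this equals -1 (≡ 40), 19 is not a QR.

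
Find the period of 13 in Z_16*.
Powers of 13 mod 16: 13^1≡13, 13^2≡9, 13^3≡5, 13^4≡1. So the order of 13 is 4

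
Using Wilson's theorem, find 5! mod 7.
(6)! = (5)! × (6) ≡ -1 mod 7. So (5)! ≡ -1 × (6)^(-1) ≡ (-1)×(-1) = 1 mod 7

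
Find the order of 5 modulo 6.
Powers of 5 mod 6: 5^1≡5, 5^2≡1. ord_6(5) = 2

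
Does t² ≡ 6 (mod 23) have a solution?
By Euler's criterion: 6^{11} ≡ 1 (mod 23). Since this equals 1, 6 is a QR.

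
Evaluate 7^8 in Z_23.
By repeated squaring (mod 23): 7^{1}≡7, 7^{2}≡3, 7^{4}≡9, 7^{8}≡12. So 7^{8} ≡ 12 (mod 23)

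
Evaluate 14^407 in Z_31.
Using Fermat: 14^{30} ≡ 1 mod 31. 407 ≡ 17 mod 30. So 14^{407} ≡ 14^{17} ≡ 10 mod 31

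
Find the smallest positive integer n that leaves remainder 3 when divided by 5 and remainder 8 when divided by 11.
M = 5 × 11 = 55. M₁ = 11, y₁ ≡ 1 mod 5. M₂ = 5, y₂ ≡ 9 mod 11. n = 3×11×1 + 8×5×9 ≡ 8 mod 55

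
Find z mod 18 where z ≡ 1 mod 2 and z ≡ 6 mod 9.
M = 2 × 9 = 18. M₁ = 9, y₁ ≡ 1 mod 2. M₂ = 2, y₂ ≡ 5 mod 9. z = 1×9×1 + 6×2×5 ≡ 15 mod 18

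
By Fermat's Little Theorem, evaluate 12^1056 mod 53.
By Fermat: 12^{52} ≡ 1 mod 53. 1056 ≡ 16 mod 52. So 12^{1056} ≡ 12^{16} ≡ 47 mod 53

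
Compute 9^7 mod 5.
Using Fermat: 9^{4} ≡ 1 (mod 5). 7 ≡ 3 (mod 4). So 9^{7} ≡ 9^{3} ≡ 4 (mod 5)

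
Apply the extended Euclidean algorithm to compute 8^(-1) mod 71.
Extended GCD: 8(9) + 71(-1) = 1. So 8^(-1) ≡ 9 mod 71. Verify: 8 × 9 = 72 ≡ 1 mod 71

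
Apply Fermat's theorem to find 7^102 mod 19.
By Fermat: 7^{18} ≡ 1 mod 19. 102 = 5×18 + 12. So 7^{102} ≡ 7^{12} ≡ 1 mod 19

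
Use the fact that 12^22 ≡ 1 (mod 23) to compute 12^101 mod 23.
By Fermat: 12^{22} ≡ 1 (mod 23). 101 = 4×22 + 13. So 12^{101} ≡ 12^{13} ≡ 6 (mod 23)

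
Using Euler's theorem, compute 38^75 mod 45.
By Euler: 38^{24} ≡ 1 (mod 45) since gcd(38, 45) = 1. 75 = 3×24 + 3. So 38^{75} ≡ 38^{3} ≡ 17 (mod 45)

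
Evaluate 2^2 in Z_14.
2^{2} = 4 ≡ 4 mod 14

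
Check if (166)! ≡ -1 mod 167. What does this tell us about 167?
(166)! mod 167 = 166. Since this equals -1 mod 167, Wilson confirms 167 is prime.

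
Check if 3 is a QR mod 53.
By Euler's criterion: 3^{26} ≡ 52 mod 53. Since this equals -1 (≡ 52), 3 is not a QR.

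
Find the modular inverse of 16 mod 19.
Since 19 is prime, by Fermat 16^(-1) ≡ 16^{17} ≡ 6 mod 19. Verify: 16 × 6 = 96 ≡ 1 mod 19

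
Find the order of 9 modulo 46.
Powers of 9 mod 46: 9^1≡9, 9^2≡35, 9^3≡39, 9^4≡29, 9^5≡31, 9^6≡3, 9^7≡27, 9^8≡13, 9^9≡25, 9^10≡41, 9^11≡1. So the order of 9 is 11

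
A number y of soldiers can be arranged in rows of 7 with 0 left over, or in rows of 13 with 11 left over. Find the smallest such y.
M = 7 × 13 = 91. M₁ = 13, y₁ ≡ 6 (mod 7). M₂ = 7, y₂ ≡ 2 (mod 13). y = 0×13×6 + 11×7×2 ≡ 63 (mod 91)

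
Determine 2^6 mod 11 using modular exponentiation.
By repeated squaring mod 11: 2^{1}≡2, 2^{2}≡4, 2^{4}≡5. Then 2^{6} = 2^{4+2} ≡ 5 × 4 ≡ 9 mod 11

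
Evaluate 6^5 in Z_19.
By repeated squaring mod 19: 6^{1}≡6, 6^{2}≡17, 6^{4}≡4. Then 6^{5} = 6^{4+1} ≡ 4 × 6 ≡ 5 mod 19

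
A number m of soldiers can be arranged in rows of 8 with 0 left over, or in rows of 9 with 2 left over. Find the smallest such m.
M = 8 × 9 = 72. M₁ = 9, y₁ ≡ 1 (mod 8). M₂ = 8, y₂ ≡ 8 (mod 9). m = 0×9×1 + 2×8×8 ≡ 56 (mod 72)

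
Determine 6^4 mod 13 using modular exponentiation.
6^{4} = 1296 ≡ 9 mod 13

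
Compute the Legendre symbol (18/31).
(18/31) = 18^{15} mod 31 = 1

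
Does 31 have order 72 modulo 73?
ord_73(31) divides 72. For each prime q|72: 31^{36}≡72, 31^{24}≡64, none ≡ 1. So 31 has order 72 and is a primitive root mod 73.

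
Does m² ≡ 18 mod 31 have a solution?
By Euler's criterion: 18^{15} ≡ 1 mod 31. Since this equals 1, 18 is a QR.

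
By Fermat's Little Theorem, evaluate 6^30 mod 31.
By Fermat's Little Theorem, 6^{30} ≡ 1 mod 31 since 31 is prime and gcd(6, 31) = 1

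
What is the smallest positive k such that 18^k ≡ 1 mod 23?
Powers of 18 mod 23: 18^1≡18, 18^2≡2, 18^3≡13, 18^4≡4, 18^5≡3, 18^6≡8, 18^7≡6, 18^8≡16, 18^9≡12, 18^10≡9, 18^11≡1. So the order of 18 is 11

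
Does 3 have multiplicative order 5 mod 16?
Powers of 3 mod 16: 3^1≡3, 3^2≡9, 3^3≡11, 3^4≡1. Already 3^4≡1, so the order is 4 < 5. No, the actual order is 4.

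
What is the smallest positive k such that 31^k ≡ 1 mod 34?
Powers of 31 mod 34: 31^1≡31, 31^2≡9, 31^3≡7, 31^4≡13, 31^5≡29, 31^6≡15, 31^7≡23, 31^8≡33, 31^9≡3, 31^10≡25, 31^11≡27, 31^12≡21, 31^13≡5, 31^14≡19, 31^15≡11, 31^16≡1. ord_34(31) = 16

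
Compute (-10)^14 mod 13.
Using Fermat: (-10)^{12} ≡ 1 mod 13. 14 ≡ 2 mod 12. So (-10)^{14} ≡ (-10)^{2} ≡ 9 mod 13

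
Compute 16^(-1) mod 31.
Since 31 is prime, by Fermat 16^(-1) ≡ 16^{29} ≡ 2 mod 31. Verify: 16 × 2 = 32 ≡ 1 mod 31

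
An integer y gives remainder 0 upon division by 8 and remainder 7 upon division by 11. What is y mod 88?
M = 8 × 11 = 88. M₁ = 11, y₁ ≡ 3 mod 8. M₂ = 8, y₂ ≡ 7 mod 11. y = 0×11×3 + 7×8×7 ≡ 40 mod 88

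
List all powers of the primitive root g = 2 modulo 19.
2^1, 2^2, ..., 2^{18} mod 19: [2, 4, 8, 16, 13, 7, 14, 9, 18, 17, 15, 11, 3, 6, 12, 5, 10, 1]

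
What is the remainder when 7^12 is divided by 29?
By repeated squaring (mod 29): 7^{1}≡7, 7^{2}≡20, 7^{4}≡23, 7^{8}≡7. Then 7^{12} = 7^{8+4} ≡ 7 × 23 ≡ 16 (mod 29)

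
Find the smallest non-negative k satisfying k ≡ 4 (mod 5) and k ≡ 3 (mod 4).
M = 5 × 4 = 20. M₁ = 4, y₁ ≡ 4 (mod 5). M₂ = 5, y₂ ≡ 1 (mod 4). k = 4×4×4 + 3×5×1 ≡ 19 (mod 20)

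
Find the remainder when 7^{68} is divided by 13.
By Fermat: 7^{12} ≡ 1 mod 13. 68 = 5×12 + 8. So 7^{68} ≡ 7^{8} ≡ 3 mod 13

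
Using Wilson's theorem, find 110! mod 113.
(112)! = (110)! × (111) × (112) ≡ -1 mod 113. So (110)! ≡ -1 × [(112)(111)]^(-1) ≡ 56 mod 113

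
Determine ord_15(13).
Powers of 13 mod 15: 13^1≡13, 13^2≡4, 13^3≡7, 13^4≡1. Order = 4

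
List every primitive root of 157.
There are φ(156) = 48 primitive roots mod 157: {5, 6, 15, 18, 20, 21, 24, 26, 34, 38, 43, 53, 55, 60, 61, 62, 63, 66, 69, 70, 72, 73, 74, 77, 80, 83, 84, 85, 87, 88, 91, 94, 95, 96, 97, 102, 104, 114, 119, 123, 131, 133, 136, 137, 139, 142, 151, 152}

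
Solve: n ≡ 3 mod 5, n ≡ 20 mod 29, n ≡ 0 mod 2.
M = 5 × 29 × 2 = 290. M₁ = 58, y₁ ≡ 2 mod 5. M₂ = 10, y₂ ≡ 3 mod 29. M₃ = 145, y₃ ≡ 1 mod 2. n = 3×58×2 + 20×10×3 + 0×145×1 ≡ 78 mod 290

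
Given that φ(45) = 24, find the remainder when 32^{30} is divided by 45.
By Euler: 32^{24} ≡ 1 mod 45 since gcd(32, 45) = 1. 30 = 1×24 + 6. So 32^{30} ≡ 32^{6} ≡ 19 mod 45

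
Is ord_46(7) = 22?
Powers of 7 mod 46: 7^1≡7, 7^2≡3, 7^3≡21, 7^4≡9, 7^5≡17, 7^6≡27, 7^7≡5, 7^8≡35, 7^9≡15, 7^10≡13, 7^11≡45, 7^12≡39, 7^13≡43, 7^14≡25, 7^15≡37, 7^16≡29, 7^17≡19, 7^18≡41, 7^19≡11, 7^20≡31, 7^21≡33, 7^22≡1. First k with 7^k≡1 is k=22. Yes, ord_46(7) = 22.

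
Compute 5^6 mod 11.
By repeated squaring mod 11: 5^{1}≡5, 5^{2}≡3, 5^{4}≡9. Then 5^{6} = 5^{4+2} ≡ 9 × 3 ≡ 5 mod 11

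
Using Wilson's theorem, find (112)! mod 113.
By Wilson's theorem, (112)! ≡ -1 ≡ 112 (mod 113)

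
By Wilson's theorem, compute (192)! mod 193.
By Wilson's theorem, (192)! ≡ -1 ≡ 192 mod 193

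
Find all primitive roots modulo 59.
There are φ(58) = 28 primitive roots mod 59: {2, 6, 8, 10, 11, 13, 14, 18, 23, 24, 30, 31, 32, 33, 34, 37, 38, 39, 40, 42, 43, 44, 47, 50, 52, 54, 55, 56}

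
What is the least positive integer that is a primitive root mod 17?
g = 3. For each prime q|16: 3^{8}≡16, none ≡ 1, so ord_17(3) = 16 and 3 is a primitive root.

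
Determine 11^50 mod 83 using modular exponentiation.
By repeated squaring (mod 83): 11^{1}≡11, 11^{2}≡38, 11^{4}≡33, 11^{8}≡10, 11^{16}≡17, 11^{32}≡40. Then 11^{50} = 11^{32+16+2} ≡ 40 × 17 × 38 ≡ 27 (mod 83)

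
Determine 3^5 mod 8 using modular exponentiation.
By repeated squaring (mod 8): 3^{1}≡3, 3^{2}≡1, 3^{4}≡1. Then 3^{5} = 3^{4+1} ≡ 1 × 3 ≡ 3 (mod 8)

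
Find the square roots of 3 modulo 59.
The square roots of 3 mod 59 are 48 and 11. Verify: 48² = 2304 ≡ 3 (mod 59)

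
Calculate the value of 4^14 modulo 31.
By repeated squaring mod 31: 4^{1}≡4, 4^{2}≡16, 4^{4}≡8, 4^{8}≡2. Then 4^{14} = 4^{8+4+2} ≡ 2 × 8 × 16 ≡ 8 mod 31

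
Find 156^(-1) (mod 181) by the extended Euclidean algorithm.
Extended GCD: 156(-29) + 181(25) = 1. So 156^(-1) ≡ -29 ≡ 152 (mod 181). Verify: 156 × 152 = 23712 ≡ 1 (mod 181)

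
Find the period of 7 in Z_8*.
Powers of 7 mod 8: 7^1≡7, 7^2≡1. Order = 2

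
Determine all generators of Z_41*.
There are φ(40) = 16 primitive roots mod 41: {6, 7, 11, 12, 13, 15, 17, 19, 22, 24, 26, 28, 29, 30, 34, 35}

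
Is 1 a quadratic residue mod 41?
By Euler's criterion: 1^{20} ≡ 1 mod 41. Since this equals 1, 1 is a QR.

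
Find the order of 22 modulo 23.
Powers of 22 mod 23: 22^1≡22, 22^2≡1. ord_23(22) = 2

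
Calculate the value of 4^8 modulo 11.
By repeated squaring (mod 11): 4^{1}≡4, 4^{2}≡5, 4^{4}≡3, 4^{8}≡9. So 4^{8} ≡ 9 (mod 11)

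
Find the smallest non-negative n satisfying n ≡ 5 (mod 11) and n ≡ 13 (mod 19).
M = 11 × 19 = 209. M₁ = 19, y₁ ≡ 7 (mod 11). M₂ = 11, y₂ ≡ 7 (mod 19). n = 5×19×7 + 13×11×7 ≡ 203 (mod 209)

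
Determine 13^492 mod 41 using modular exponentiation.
Using Fermat: 13^{40} ≡ 1 mod 41. 492 ≡ 12 mod 40. So 13^{492} ≡ 13^{12} ≡ 4 mod 41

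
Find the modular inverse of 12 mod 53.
Since 53 is prime, by Fermat 12^(-1) ≡ 12^{51} ≡ 31 mod 53. Verify: 12 × 31 = 372 ≡ 1 mod 53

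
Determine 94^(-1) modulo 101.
Since 101 is prime, by Fermat 94^(-1) ≡ 94^{99} ≡ 72 (mod 101). Verify: 94 × 72 = 6768 ≡ 1 (mod 101)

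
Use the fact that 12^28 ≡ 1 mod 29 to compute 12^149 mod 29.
By Fermat: 12^{28} ≡ 1 mod 29. 149 = 5×28 + 9. So 12^{149} ≡ 12^{9} ≡ 12 mod 29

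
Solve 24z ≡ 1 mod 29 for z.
Since 29 is prime, by Fermat 24^(-1) ≡ 24^{27} ≡ 23 mod 29. Verify: 24 × 23 = 552 ≡ 1 mod 29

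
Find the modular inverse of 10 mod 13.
Since 13 is prime, by Fermat 10^(-1) ≡ 10^{11} ≡ 4 (mod 13). Verify: 10 × 4 = 40 ≡ 1 (mod 13)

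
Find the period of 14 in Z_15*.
Powers of 14 mod 15: 14^1≡14, 14^2≡1. So the order of 14 is 2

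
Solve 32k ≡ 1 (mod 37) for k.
Since 37 is prime, by Fermat 32^(-1) ≡ 32^{35} ≡ 22 (mod 37). Verify: 32 × 22 = 704 ≡ 1 (mod 37)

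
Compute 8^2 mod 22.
8^{2} = 64 ≡ 20 (mod 22)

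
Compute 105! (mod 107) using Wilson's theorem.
(106)! = (105)! × (106) ≡ -1 (mod 107). So (105)! ≡ -1 × (106)^(-1) ≡ (-1)×(-1) = 1 (mod 107)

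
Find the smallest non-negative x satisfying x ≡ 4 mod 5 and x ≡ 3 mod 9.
M = 5 × 9 = 45. M₁ = 9, y₁ ≡ 4 mod 5. M₂ = 5, y₂ ≡ 2 mod 9. x = 4×9×4 + 3×5×2 ≡ 39 mod 45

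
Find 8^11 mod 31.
By repeated squaring mod 31: 8^{1}≡8, 8^{2}≡2, 8^{4}≡4, 8^{8}≡16. Then 8^{11} = 8^{8+2+1} ≡ 16 × 2 × 8 ≡ 8 mod 31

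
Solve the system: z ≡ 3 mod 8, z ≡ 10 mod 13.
M = 8 × 13 = 104. M₁ = 13, y₁ ≡ 5 mod 8. M₂ = 8, y₂ ≡ 5 mod 13. z = 3×13×5 + 10×8×5 ≡ 75 mod 104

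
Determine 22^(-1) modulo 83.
Since 83 is prime, by Fermat 22^(-1) ≡ 22^{81} ≡ 34 mod 83. Verify: 22 × 34 = 748 ≡ 1 mod 83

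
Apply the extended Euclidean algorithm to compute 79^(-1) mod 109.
Extended GCD: 79(-40) + 109(29) = 1. So 79^(-1) ≡ -40 ≡ 69 (mod 109). Verify: 79 × 69 = 5451 ≡ 1 (mod 109)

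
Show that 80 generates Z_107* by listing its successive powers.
80^1, 80^2, ..., 80^{106} mod 107: [80, 87, 5, 79, 7, 25, 74, 35, 18, 49, 68, 90, 31, 19, 22, 48, 95, 3, 26, 47, 15, 23, 21, 75, 8, 105, 54, 40, 97, 56, 93, 57, 66, 37, 71, 9, 78, 34, 45, 69, 63, 11, 24, 101, 55, 13, 77, 61, 65, 64, 91, 4, 106, 27, 20, 102, 28, 100, 82, 33, 72, 89, 58, 39, 17, 76, 88, 85, 59, 12, 104, 81, 60, 92, 84, 86, 32, 99, 2, 53, 67, 10, 51, 14, 50, 41, 70, 36, 98, 29, 73, 62, 38, 44, 96, 83, 6, 52, 94, 30, 46, 42, 43, 16, 103, 1]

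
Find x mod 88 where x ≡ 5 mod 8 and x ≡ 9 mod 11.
M = 8 × 11 = 88. M₁ = 11, y₁ ≡ 3 mod 8. M₂ = 8, y₂ ≡ 7 mod 11. x = 5×11×3 + 9×8×7 ≡ 53 mod 88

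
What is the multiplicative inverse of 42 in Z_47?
Since 47 is prime, by Fermat 42^(-1) ≡ 42^{45} ≡ 28 mod 47. Verify: 42 × 28 = 1176 ≡ 1 mod 47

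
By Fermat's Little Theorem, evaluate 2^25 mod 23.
By Fermat: 2^{22} ≡ 1 mod 23. So 2^{25} = 2^{22} · 2^{3} ≡ 2^{3} ≡ 8 mod 23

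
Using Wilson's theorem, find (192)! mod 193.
By Wilson's theorem, (192)! ≡ -1 ≡ 192 mod 193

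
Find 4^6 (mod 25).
By repeated squaring (mod 25): 4^{1}≡4, 4^{2}≡16, 4^{4}≡6. Then 4^{6} = 4^{4+2} ≡ 6 × 16 ≡ 21 (mod 25)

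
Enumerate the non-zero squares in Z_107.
Squares in Z_107*: {1, 3, 4, 9, 10, 11, 12, 13, 14, 16, 19, 23, 25, 27, 29, 30, 33, 34, 35, 36, 37, 39, 40, 41, 42, 44, 47, 48, 49, 52, 53, 56, 57, 61, 62, 64, 69, 75, 76, 79, 81, 83, 85, 86, 87, 89, 90, 92, 99, 100, 101, 102, 105}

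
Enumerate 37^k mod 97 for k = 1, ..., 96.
37^1, 37^2, ..., 37^{96} mod 97: [37, 11, 19, 24, 15, 70, 68, 91, 69, 31, 80, 50, 7, 65, 77, 36, 71, 8, 5, 88, 55, 95, 23, 75, 59, 49, 67, 54, 58, 12, 56, 35, 34, 94, 83, 64, 40, 25, 52, 81, 87, 18, 84, 4, 51, 44, 76, 96, 60, 86, 78, 73, 82, 27, 29, 6, 28, 66, 17, 47, 90, 32, 20, 61, 26, 89, 92, 9, 42, 2, 74, 22, 38, 48, 30, 43, 39, 85, 41, 62, 63, 3, 14, 33, 57, 72, 45, 16, 10, 79, 13, 93, 46, 53, 21, 1]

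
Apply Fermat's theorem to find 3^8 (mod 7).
By Fermat: 3^{6} ≡ 1 (mod 7). So 3^{8} = 3^{6} · 3^{2} ≡ 3^{2} ≡ 2 (mod 7)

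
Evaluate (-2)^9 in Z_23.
By repeated squaring (mod 23): (-2)^{1}≡21, (-2)^{2}≡4, (-2)^{4}≡16, (-2)^{8}≡3. Then (-2)^{9} = (-2)^{8+1} ≡ 3 × 21 ≡ 17 (mod 23)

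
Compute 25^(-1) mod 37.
Since 37 is prime, by Fermat 25^(-1) ≡ 25^{35} ≡ 3 mod 37. Verify: 25 × 3 = 75 ≡ 1 mod 37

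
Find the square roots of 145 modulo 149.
The square roots of 145 mod 149 are 88 and 61. Verify: 88² = 7744 ≡ 145 mod 149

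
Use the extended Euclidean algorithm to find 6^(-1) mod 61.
Extended GCD: 6(-10) + 61(1) = 1. So 6^(-1) ≡ -10 ≡ 51 mod 61. Verify: 6 × 51 = 306 ≡ 1 mod 61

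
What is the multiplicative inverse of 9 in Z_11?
Since 11 is prime, by Fermat 9^(-1) ≡ 9^{9} ≡ 5 (mod 11). Verify: 9 × 5 = 45 ≡ 1 (mod 11)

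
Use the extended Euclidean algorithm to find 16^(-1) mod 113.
Extended GCD: 16(-7) + 113(1) = 1. So 16^(-1) ≡ -7 ≡ 106 mod 113. Verify: 16 × 106 = 1696 ≡ 1 mod 113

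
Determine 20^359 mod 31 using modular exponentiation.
Using Fermat: 20^{30} ≡ 1 (mod 31). 359 ≡ 29 (mod 30). So 20^{359} ≡ 20^{29} ≡ 14 (mod 31)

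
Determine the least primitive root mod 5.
g = 2. For each prime q|4: 2^{2}≡4, none ≡ 1, so ord_5(2) = 4 and 2 is a primitive root.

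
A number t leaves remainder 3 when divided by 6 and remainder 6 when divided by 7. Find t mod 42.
M = 6 × 7 = 42. M₁ = 7, y₁ ≡ 1 mod 6. M₂ = 6, y₂ ≡ 6 mod 7. t = 3×7×1 + 6×6×6 ≡ 27 mod 42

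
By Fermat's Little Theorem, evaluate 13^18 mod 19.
By Fermat's Little Theorem, 13^{18} ≡ 1 (mod 19) since 19 is prime and gcd(13, 19) = 1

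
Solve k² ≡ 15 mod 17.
The square roots of 15 mod 17 are 7 and 10. Verify: 7² = 49 ≡ 15 mod 17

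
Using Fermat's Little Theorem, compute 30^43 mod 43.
By Fermat: 30^{42} ≡ 1 (mod 43). So 30^{43} = 30^{42} · 30^{1} ≡ 30^{1} ≡ 30 (mod 43)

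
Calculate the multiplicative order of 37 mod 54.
Powers of 37 mod 54: 37^1≡37, 37^2≡19, 37^3≡1. ord_54(37) = 3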